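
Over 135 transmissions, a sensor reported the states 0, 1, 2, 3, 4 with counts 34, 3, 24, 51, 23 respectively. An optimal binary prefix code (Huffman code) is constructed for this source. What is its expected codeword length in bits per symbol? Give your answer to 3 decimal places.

2.185 bits/symbol

Probabilities are the counts divided by 135.
Repeatedly combine the two least-probable nodes; the expected code length is the sum of the merged weights.
merge 1/45 + 23/135 → 26/135
merge 8/45 + 26/135 → 10/27
merge 34/135 + 10/27 → 28/45
merge 17/45 + 28/45 → 1
L = 26/135 + 10/27 + 28/45 + 1 = 59/27 ≈ 2.185 bits/symbol.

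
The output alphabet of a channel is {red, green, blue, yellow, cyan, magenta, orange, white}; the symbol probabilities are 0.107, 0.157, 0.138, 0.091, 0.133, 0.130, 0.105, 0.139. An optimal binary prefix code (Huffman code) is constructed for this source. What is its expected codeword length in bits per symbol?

3 bits/symbol

Repeatedly combine the two least-probable nodes; the expected code length is the sum of the merged weights.
merge 91/1000 + 21/200 → 49/250
merge 107/1000 + 13/100 → 237/1000
merge 133/1000 + 69/500 → 271/1000
merge 139/1000 + 157/1000 → 37/125
merge 49/250 + 237/1000 → 433/1000
merge 271/1000 + 37/125 → 567/1000
merge 433/1000 + 567/1000 → 1
L = 49/250 + 237/1000 + 271/1000 + 37/125 + 433/1000 + 567/1000 + 1 = 3 bits/symbol.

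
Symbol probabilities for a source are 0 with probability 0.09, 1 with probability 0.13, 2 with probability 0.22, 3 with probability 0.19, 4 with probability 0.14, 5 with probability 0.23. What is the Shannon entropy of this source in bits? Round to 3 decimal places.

2.516 bits

H = −Σ pᵢ log₂ pᵢ.
−0.09·log₂(0.09) = 0.3127
−0.13·log₂(0.13) = 0.3826
−0.22·log₂(0.22) = 0.4806
−0.19·log₂(0.19) = 0.4552
−0.14·log₂(0.14) = 0.3971
−0.23·log₂(0.23) = 0.4877
Sum ≈ 2.5159 → 2.516 bits.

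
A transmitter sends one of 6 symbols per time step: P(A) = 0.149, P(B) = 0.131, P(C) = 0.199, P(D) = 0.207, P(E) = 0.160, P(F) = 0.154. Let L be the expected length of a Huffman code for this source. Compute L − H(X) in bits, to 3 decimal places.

Entropy H = −Σ p log₂ p ≈ 2.5659 bits.
Huffman merges: 131/1000+149/1000→7/25; 77/500+4/25→157/500; 199/1000+207/1000→203/500; 7/25+157/500→297/500; 203/500+297/500→1. L = 1297/500 ≈ 2.5940.
L − H = 2.5940 − 2.5659 = 0.028 bits.

0.028 bits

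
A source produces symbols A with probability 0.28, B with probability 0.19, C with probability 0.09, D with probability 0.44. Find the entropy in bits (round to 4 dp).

1.8032 bits

H = −Σ pᵢ log₂ pᵢ.
−0.28·log₂(0.28) = 0.5142
−0.19·log₂(0.19) = 0.4552
−0.09·log₂(0.09) = 0.3127
−0.44·log₂(0.44) = 0.5211
Sum ≈ 1.8032 → 1.8032 bits.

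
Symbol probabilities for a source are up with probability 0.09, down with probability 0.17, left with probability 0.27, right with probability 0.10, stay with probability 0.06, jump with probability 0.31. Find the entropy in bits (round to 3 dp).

H = −Σ pᵢ log₂ pᵢ.
−0.09·log₂(0.09) = 0.3127
−0.17·log₂(0.17) = 0.4346
−0.27·log₂(0.27) = 0.5100
−0.10·log₂(0.10) = 0.3322
−0.06·log₂(0.06) = 0.2435
−0.31·log₂(0.31) = 0.5238
Sum ≈ 2.3568 → 2.357 bits.

2.357 bits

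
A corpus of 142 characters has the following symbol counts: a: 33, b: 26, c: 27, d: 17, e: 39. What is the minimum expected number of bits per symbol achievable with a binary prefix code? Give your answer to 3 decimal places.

Probabilities are the counts divided by 142.
Repeatedly combine the two least-probable nodes; the expected code length is the sum of the merged weights.
merge 17/142 + 13/71 → 43/142
merge 27/142 + 33/142 → 30/71
merge 39/142 + 43/142 → 41/71
merge 30/71 + 41/71 → 1
L = 43/142 + 30/71 + 41/71 + 1 = 327/142 ≈ 2.303 bits/symbol.

2.303 bits/symbol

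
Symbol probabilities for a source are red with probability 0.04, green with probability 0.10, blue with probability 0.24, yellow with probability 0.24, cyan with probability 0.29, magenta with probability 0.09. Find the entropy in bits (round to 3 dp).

2.337 bits

H = −Σ pᵢ log₂ pᵢ.
−0.04·log₂(0.04) = 0.1858
−0.10·log₂(0.10) = 0.3322
−0.24·log₂(0.24) = 0.4941
−0.24·log₂(0.24) = 0.4941
−0.29·log₂(0.29) = 0.5179
−0.09·log₂(0.09) = 0.3127
Sum ≈ 2.3368 → 2.337 bits.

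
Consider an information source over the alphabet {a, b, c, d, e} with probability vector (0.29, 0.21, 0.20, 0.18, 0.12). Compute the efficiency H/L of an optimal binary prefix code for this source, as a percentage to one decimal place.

Entropy H = −Σ p log₂ p ≈ 2.2675 bits.
Huffman merges: 3/25+9/50→3/10; 1/5+21/100→41/100; 29/100+3/10→59/100; 41/100+59/100→1. L = 23/10 ≈ 2.3000.
Efficiency = H/L = 2.2675/2.3000 = 98.6%.

98.6%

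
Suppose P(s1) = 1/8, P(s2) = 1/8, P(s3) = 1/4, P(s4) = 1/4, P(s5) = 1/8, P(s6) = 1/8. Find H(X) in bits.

Each probability is a power of 1/2, so log₂(1/p) is an integer.
H = Σ p·log₂(1/p) = 1/8·3 + 1/8·3 + 1/4·2 + 1/4·2 + 1/8·3 + 1/8·3 = 2.5 bits.

2.5 bits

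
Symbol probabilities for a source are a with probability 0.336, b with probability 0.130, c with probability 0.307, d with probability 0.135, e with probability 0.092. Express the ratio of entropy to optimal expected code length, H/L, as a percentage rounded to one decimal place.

Entropy H = −Σ p log₂ p ≈ 2.1411 bits.
Huffman merges: 23/250+13/100→111/500; 27/200+111/500→357/1000; 307/1000+42/125→643/1000; 357/1000+643/1000→1. L = 1111/500 ≈ 2.2220.
Efficiency = H/L = 2.1411/2.2220 = 96.4%.

96.4%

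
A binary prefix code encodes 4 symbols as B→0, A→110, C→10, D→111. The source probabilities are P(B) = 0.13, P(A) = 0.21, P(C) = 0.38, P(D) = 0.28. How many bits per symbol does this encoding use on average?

2.36 bits/symbol

L̄ = Σ pᵢ·ℓᵢ = 0.13·1 + 0.21·3 + 0.38·2 + 0.28·3 = 2.36 bits/symbol.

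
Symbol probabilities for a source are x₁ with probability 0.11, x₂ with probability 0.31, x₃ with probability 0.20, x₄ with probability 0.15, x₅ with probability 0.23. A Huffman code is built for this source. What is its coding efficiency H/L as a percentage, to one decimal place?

Entropy H = −Σ p log₂ p ≈ 2.2367 bits.
Huffman merges: 11/100+3/20→13/50; 1/5+23/100→43/100; 13/50+31/100→57/100; 43/100+57/100→1. L = 113/50 ≈ 2.2600.
Efficiency = H/L = 2.2367/2.2600 = 99.0%.

99.0%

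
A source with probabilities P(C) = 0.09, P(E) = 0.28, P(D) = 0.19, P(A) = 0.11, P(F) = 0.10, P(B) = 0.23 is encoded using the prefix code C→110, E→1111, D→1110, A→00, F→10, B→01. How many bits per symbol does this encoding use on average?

3.03 bits/symbol

L̄ = Σ pᵢ·ℓᵢ = 0.09·3 + 0.28·4 + 0.19·4 + 0.11·2 + 0.10·2 + 0.23·2 = 3.03 bits/symbol.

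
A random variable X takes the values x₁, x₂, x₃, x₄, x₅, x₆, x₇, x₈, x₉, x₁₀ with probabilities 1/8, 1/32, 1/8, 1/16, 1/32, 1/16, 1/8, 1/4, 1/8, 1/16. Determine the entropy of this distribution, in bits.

3.0625 bits

Each probability is a power of 1/2, so log₂(1/p) is an integer.
H = Σ p·log₂(1/p) = 1/8·3 + 1/32·5 + 1/8·3 + 1/16·4 + 1/32·5 + 1/16·4 + 1/8·3 + 1/4·2 + 1/8·3 + 1/16·4 = 3.0625 bits.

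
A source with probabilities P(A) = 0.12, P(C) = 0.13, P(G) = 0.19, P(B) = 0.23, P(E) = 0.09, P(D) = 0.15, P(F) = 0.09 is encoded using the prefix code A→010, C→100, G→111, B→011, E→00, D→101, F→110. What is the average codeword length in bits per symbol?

L̄ = Σ pᵢ·ℓᵢ = 0.12·3 + 0.13·3 + 0.19·3 + 0.23·3 + 0.09·2 + 0.15·3 + 0.09·3 = 2.91 bits/symbol.

2.91 bits/symbol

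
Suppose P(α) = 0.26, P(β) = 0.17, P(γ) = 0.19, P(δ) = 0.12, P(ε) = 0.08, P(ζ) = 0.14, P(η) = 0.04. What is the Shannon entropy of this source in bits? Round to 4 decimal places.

H = −Σ pᵢ log₂ pᵢ.
−0.26·log₂(0.26) = 0.5053
−0.17·log₂(0.17) = 0.4346
−0.19·log₂(0.19) = 0.4552
−0.12·log₂(0.12) = 0.3671
−0.08·log₂(0.08) = 0.2915
−0.14·log₂(0.14) = 0.3971
−0.04·log₂(0.04) = 0.1858
Sum ≈ 2.6365 → 2.6365 bits.

2.6365 bits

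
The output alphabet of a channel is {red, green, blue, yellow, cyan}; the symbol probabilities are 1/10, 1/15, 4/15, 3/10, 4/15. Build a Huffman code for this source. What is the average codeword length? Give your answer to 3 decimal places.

2.167 bits/symbol

Repeatedly combine the two least-probable nodes; the expected code length is the sum of the merged weights.
merge 1/15 + 1/10 → 1/6
merge 1/6 + 4/15 → 13/30
merge 4/15 + 3/10 → 17/30
merge 13/30 + 17/30 → 1
L = 1/6 + 13/30 + 17/30 + 1 = 13/6 ≈ 2.167 bits/symbol.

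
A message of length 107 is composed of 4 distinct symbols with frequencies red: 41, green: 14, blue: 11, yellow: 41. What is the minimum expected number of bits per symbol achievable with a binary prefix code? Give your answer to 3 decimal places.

Probabilities are the counts divided by 107.
Repeatedly combine the two least-probable nodes; the expected code length is the sum of the merged weights.
merge 11/107 + 14/107 → 25/107
merge 25/107 + 41/107 → 66/107
merge 41/107 + 66/107 → 1
L = 25/107 + 66/107 + 1 = 198/107 ≈ 1.850 bits/symbol.

1.850 bits/symbol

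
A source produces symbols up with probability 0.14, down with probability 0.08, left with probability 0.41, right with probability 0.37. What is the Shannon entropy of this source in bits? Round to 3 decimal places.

H = −Σ pᵢ log₂ pᵢ.
−0.14·log₂(0.14) = 0.3971
−0.08·log₂(0.08) = 0.2915
−0.41·log₂(0.41) = 0.5274
−0.37·log₂(0.37) = 0.5307
Sum ≈ 1.7467 → 1.747 bits.

1.747 bits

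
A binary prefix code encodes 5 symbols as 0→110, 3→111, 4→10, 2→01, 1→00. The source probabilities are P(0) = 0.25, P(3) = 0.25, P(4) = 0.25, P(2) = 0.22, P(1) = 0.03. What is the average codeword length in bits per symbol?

2.5 bits/symbol

L̄ = Σ pᵢ·ℓᵢ = 0.25·3 + 0.25·3 + 0.25·2 + 0.22·2 + 0.03·2 = 2.5 bits/symbol.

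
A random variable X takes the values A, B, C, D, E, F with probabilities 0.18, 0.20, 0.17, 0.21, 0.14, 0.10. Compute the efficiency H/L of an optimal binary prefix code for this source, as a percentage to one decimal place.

98.3%

Entropy H = −Σ p log₂ p ≈ 2.5464 bits.
Huffman merges: 1/10+7/50→6/25; 17/100+9/50→7/20; 1/5+21/100→41/100; 6/25+7/20→59/100; 41/100+59/100→1. L = 259/100 ≈ 2.5900.
Efficiency = H/L = 2.5464/2.5900 = 98.3%.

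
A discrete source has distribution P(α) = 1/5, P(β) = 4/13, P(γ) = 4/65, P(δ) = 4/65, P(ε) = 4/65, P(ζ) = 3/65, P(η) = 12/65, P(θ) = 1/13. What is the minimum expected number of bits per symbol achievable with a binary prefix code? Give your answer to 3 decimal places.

Repeatedly combine the two least-probable nodes; the expected code length is the sum of the merged weights.
merge 3/65 + 4/65 → 7/65
merge 4/65 + 4/65 → 8/65
merge 1/13 + 7/65 → 12/65
merge 8/65 + 12/65 → 4/13
merge 12/65 + 1/5 → 5/13
merge 4/13 + 4/13 → 8/13
merge 5/13 + 8/13 → 1
L = 7/65 + 8/65 + 12/65 + 4/13 + 5/13 + 8/13 + 1 = 177/65 ≈ 2.723 bits/symbol.

2.723 bits/symbol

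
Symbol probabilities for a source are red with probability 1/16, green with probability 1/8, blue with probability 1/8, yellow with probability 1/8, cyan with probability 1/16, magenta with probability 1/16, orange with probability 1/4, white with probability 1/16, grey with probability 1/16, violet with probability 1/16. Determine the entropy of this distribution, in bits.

Each probability is a power of 1/2, so log₂(1/p) is an integer.
H = Σ p·log₂(1/p) = 1/16·4 + 1/8·3 + 1/8·3 + 1/8·3 + 1/16·4 + 1/16·4 + 1/4·2 + 1/16·4 + 1/16·4 + 1/16·4 = 3.125 bits.

3.125 bits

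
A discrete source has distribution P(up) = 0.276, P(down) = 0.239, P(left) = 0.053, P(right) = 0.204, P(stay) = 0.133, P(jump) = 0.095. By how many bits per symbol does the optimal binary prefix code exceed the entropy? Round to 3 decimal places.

0.021 bits

Entropy H = −Σ p log₂ p ≈ 2.4083 bits.
Huffman merges: 53/1000+19/200→37/250; 133/1000+37/250→281/1000; 51/250+239/1000→443/1000; 69/250+281/1000→557/1000; 443/1000+557/1000→1. L = 2429/1000 ≈ 2.4290.
L − H = 2.4290 − 2.4083 = 0.021 bits.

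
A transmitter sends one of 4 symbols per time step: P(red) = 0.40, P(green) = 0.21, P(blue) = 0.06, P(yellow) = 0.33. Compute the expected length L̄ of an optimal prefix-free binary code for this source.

1.87 bits/symbol

Repeatedly combine the two least-probable nodes; the expected code length is the sum of the merged weights.
merge 3/50 + 21/100 → 27/100
merge 27/100 + 33/100 → 3/5
merge 2/5 + 3/5 → 1
L = 27/100 + 3/5 + 1 = 187/100 = 1.87 bits/symbol.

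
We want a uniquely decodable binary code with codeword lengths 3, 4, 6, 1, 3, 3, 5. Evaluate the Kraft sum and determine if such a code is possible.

With common denominator 2^6 = 64: Σ 2^(−ℓᵢ) = 8/64 + 4/64 + 1/64 + 32/64 + 8/64 + 8/64 + 2/64 = 63/64 = 0.984375.
Kraft's inequality requires Σ ≤ 1; here Σ = 0.984375 ≤ 1, so such a prefix code exists.

0.984375; yes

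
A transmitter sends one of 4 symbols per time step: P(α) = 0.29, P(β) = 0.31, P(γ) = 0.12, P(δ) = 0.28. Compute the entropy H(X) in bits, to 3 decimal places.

H = −Σ pᵢ log₂ pᵢ.
−0.29·log₂(0.29) = 0.5179
−0.31·log₂(0.31) = 0.5238
−0.12·log₂(0.12) = 0.3671
−0.28·log₂(0.28) = 0.5142
Sum ≈ 1.9230 → 1.923 bits.

1.923 bits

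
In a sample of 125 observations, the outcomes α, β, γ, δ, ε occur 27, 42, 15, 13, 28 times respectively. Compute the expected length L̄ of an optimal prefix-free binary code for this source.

2.224 bits/symbol

Probabilities are the counts divided by 125.
Repeatedly combine the two least-probable nodes; the expected code length is the sum of the merged weights.
merge 13/125 + 3/25 → 28/125
merge 27/125 + 28/125 → 11/25
merge 28/125 + 42/125 → 14/25
merge 11/25 + 14/25 → 1
L = 28/125 + 11/25 + 14/25 + 1 = 278/125 = 2.224 bits/symbol.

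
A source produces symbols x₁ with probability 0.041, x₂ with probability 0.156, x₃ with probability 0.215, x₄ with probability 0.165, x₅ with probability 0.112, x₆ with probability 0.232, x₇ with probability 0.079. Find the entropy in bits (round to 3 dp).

2.645 bits

H = −Σ pᵢ log₂ pᵢ.
−0.041·log₂(0.041) = 0.1889
−0.156·log₂(0.156) = 0.4181
−0.215·log₂(0.215) = 0.4768
−0.165·log₂(0.165) = 0.4289
−0.112·log₂(0.112) = 0.3537
−0.232·log₂(0.232) = 0.4890
−0.079·log₂(0.079) = 0.2893
Sum ≈ 2.6448 → 2.645 bits.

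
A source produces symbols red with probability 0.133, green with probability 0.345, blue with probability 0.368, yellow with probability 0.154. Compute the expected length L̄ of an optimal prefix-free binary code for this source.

Repeatedly combine the two least-probable nodes; the expected code length is the sum of the merged weights.
merge 133/1000 + 77/500 → 287/1000
merge 287/1000 + 69/200 → 79/125
merge 46/125 + 79/125 → 1
L = 287/1000 + 79/125 + 1 = 1919/1000 = 1.919 bits/symbol.

1.919 bits/symbol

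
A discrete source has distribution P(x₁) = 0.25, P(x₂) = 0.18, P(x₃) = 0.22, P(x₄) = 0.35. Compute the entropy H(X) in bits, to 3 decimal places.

1.956 bits

H = −Σ pᵢ log₂ pᵢ.
−0.25·log₂(0.25) = 0.5000
−0.18·log₂(0.18) = 0.4453
−0.22·log₂(0.22) = 0.4806
−0.35·log₂(0.35) = 0.5301
Sum ≈ 1.9560 → 1.956 bits.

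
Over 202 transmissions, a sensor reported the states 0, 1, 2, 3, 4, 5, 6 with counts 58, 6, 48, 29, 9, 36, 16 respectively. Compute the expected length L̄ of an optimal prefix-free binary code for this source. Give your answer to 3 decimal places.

Probabilities are the counts divided by 202.
Repeatedly combine the two least-probable nodes; the expected code length is the sum of the merged weights.
merge 3/101 + 9/202 → 15/202
merge 15/202 + 8/101 → 31/202
merge 29/202 + 31/202 → 30/101
merge 18/101 + 24/101 → 42/101
merge 29/101 + 30/101 → 59/101
merge 42/101 + 59/101 → 1
L = 15/202 + 31/202 + 30/101 + 42/101 + 59/101 + 1 = 255/101 ≈ 2.525 bits/symbol.

2.525 bits/symbol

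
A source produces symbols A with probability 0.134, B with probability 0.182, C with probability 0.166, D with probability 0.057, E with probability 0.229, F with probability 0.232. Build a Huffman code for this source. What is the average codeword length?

2.539 bits/symbol

Repeatedly combine the two least-probable nodes; the expected code length is the sum of the merged weights.
merge 57/1000 + 67/500 → 191/1000
merge 83/500 + 91/500 → 87/250
merge 191/1000 + 229/1000 → 21/50
merge 29/125 + 87/250 → 29/50
merge 21/50 + 29/50 → 1
L = 191/1000 + 87/250 + 21/50 + 29/50 + 1 = 2539/1000 = 2.539 bits/symbol.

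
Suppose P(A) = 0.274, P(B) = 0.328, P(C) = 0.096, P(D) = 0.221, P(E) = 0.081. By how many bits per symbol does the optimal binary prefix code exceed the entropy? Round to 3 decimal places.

Entropy H = −Σ p log₂ p ≈ 2.1388 bits.
Huffman merges: 81/1000+12/125→177/1000; 177/1000+221/1000→199/500; 137/500+41/125→301/500; 199/500+301/500→1. L = 2177/1000 ≈ 2.1770.
L − H = 2.1770 − 2.1388 = 0.038 bits.

0.038 bits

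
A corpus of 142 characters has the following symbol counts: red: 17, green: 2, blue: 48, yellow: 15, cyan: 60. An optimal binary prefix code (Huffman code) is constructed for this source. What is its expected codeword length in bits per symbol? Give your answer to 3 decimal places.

Probabilities are the counts divided by 142.
Repeatedly combine the two least-probable nodes; the expected code length is the sum of the merged weights.
merge 1/71 + 15/142 → 17/142
merge 17/142 + 17/142 → 17/71
merge 17/71 + 24/71 → 41/71
merge 30/71 + 41/71 → 1
L = 17/142 + 17/71 + 41/71 + 1 = 275/142 ≈ 1.937 bits/symbol.

1.937 bits/symbol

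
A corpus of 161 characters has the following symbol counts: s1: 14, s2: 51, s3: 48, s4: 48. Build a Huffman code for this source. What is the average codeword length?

Probabilities are the counts divided by 161.
Repeatedly combine the two least-probable nodes; the expected code length is the sum of the merged weights.
merge 2/23 + 48/161 → 62/161
merge 48/161 + 51/161 → 99/161
merge 62/161 + 99/161 → 1
L = 62/161 + 99/161 + 1 = 2 bits/symbol.

2 bits/symbol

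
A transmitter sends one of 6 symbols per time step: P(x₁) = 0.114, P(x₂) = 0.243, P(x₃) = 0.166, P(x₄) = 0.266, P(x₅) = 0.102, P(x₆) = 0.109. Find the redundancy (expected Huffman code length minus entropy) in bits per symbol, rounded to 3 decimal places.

Entropy H = −Σ p log₂ p ≈ 2.4758 bits.
Huffman merges: 51/500+109/1000→211/1000; 57/500+83/500→7/25; 211/1000+243/1000→227/500; 133/500+7/25→273/500; 227/500+273/500→1. L = 2491/1000 ≈ 2.4910.
L − H = 2.4910 − 2.4758 = 0.015 bits.

0.015 bits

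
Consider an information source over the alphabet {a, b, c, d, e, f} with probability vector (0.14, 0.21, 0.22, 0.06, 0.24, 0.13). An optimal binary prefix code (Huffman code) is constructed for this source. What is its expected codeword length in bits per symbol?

2.52 bits/symbol

Repeatedly combine the two least-probable nodes; the expected code length is the sum of the merged weights.
merge 3/50 + 13/100 → 19/100
merge 7/50 + 19/100 → 33/100
merge 21/100 + 11/50 → 43/100
merge 6/25 + 33/100 → 57/100
merge 43/100 + 57/100 → 1
L = 19/100 + 33/100 + 43/100 + 57/100 + 1 = 63/25 = 2.52 bits/symbol.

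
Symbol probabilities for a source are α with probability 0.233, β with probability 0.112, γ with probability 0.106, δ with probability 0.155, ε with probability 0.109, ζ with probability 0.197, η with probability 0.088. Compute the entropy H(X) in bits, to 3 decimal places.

H = −Σ pᵢ log₂ pᵢ.
−0.233·log₂(0.233) = 0.4897
−0.112·log₂(0.112) = 0.3537
−0.106·log₂(0.106) = 0.3432
−0.155·log₂(0.155) = 0.4169
−0.109·log₂(0.109) = 0.3485
−0.197·log₂(0.197) = 0.4617
−0.088·log₂(0.088) = 0.3086
Sum ≈ 2.7223 → 2.722 bits.

2.722 bits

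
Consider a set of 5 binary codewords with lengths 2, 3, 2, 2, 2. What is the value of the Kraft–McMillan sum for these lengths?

With common denominator 2^3 = 8: Σ 2^(−ℓᵢ) = 2/8 + 1/8 + 2/8 + 2/8 + 2/8 = 9/8 = 1.125.

1.125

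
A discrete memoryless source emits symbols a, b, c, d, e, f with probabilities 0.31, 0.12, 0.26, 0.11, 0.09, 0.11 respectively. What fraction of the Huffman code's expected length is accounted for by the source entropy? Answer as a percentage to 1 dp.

99.2%

Entropy H = −Σ p log₂ p ≈ 2.4094 bits.
Huffman merges: 9/100+11/100→1/5; 11/100+3/25→23/100; 1/5+23/100→43/100; 13/50+31/100→57/100; 43/100+57/100→1. L = 243/100 ≈ 2.4300.
Efficiency = H/L = 2.4094/2.4300 = 99.2%.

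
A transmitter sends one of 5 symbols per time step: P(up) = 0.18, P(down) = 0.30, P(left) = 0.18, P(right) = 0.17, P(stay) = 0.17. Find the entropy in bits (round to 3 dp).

H = −Σ pᵢ log₂ pᵢ.
−0.18·log₂(0.18) = 0.4453
−0.30·log₂(0.30) = 0.5211
−0.18·log₂(0.18) = 0.4453
−0.17·log₂(0.17) = 0.4346
−0.17·log₂(0.17) = 0.4346
Sum ≈ 2.2809 → 2.281 bits.

2.281 bits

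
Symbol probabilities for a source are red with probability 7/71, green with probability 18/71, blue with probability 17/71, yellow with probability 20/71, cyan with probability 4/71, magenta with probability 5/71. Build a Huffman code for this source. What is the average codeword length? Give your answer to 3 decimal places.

2.352 bits/symbol

Repeatedly combine the two least-probable nodes; the expected code length is the sum of the merged weights.
merge 4/71 + 5/71 → 9/71
merge 7/71 + 9/71 → 16/71
merge 16/71 + 17/71 → 33/71
merge 18/71 + 20/71 → 38/71
merge 33/71 + 38/71 → 1
L = 9/71 + 16/71 + 33/71 + 38/71 + 1 = 167/71 ≈ 2.352 bits/symbol.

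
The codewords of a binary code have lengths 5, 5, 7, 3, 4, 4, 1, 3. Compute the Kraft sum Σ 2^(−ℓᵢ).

With common denominator 2^7 = 128: Σ 2^(−ℓᵢ) = 4/128 + 4/128 + 1/128 + 16/128 + 8/128 + 8/128 + 64/128 + 16/128 = 121/128 = 0.9453125.

0.9453125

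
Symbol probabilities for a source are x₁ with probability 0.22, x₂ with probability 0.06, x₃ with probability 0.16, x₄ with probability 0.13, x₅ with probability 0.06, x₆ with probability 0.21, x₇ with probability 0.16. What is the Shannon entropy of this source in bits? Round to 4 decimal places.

H = −Σ pᵢ log₂ pᵢ.
−0.22·log₂(0.22) = 0.4806
−0.06·log₂(0.06) = 0.2435
−0.16·log₂(0.16) = 0.4230
−0.13·log₂(0.13) = 0.3826
−0.06·log₂(0.06) = 0.2435
−0.21·log₂(0.21) = 0.4728
−0.16·log₂(0.16) = 0.4230
Sum ≈ 2.6691 → 2.6691 bits.

2.6691 bits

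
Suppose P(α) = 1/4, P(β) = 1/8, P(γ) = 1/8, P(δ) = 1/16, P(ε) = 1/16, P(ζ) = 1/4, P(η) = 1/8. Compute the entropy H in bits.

2.625 bits

Each probability is a power of 1/2, so log₂(1/p) is an integer.
H = Σ p·log₂(1/p) = 1/4·2 + 1/8·3 + 1/8·3 + 1/16·4 + 1/16·4 + 1/4·2 + 1/8·3 = 2.625 bits.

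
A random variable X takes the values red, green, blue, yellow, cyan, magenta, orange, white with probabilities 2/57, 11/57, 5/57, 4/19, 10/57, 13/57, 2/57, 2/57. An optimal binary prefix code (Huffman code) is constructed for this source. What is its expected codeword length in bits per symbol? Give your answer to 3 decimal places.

2.737 bits/symbol

Repeatedly combine the two least-probable nodes; the expected code length is the sum of the merged weights.
merge 2/57 + 2/57 → 4/57
merge 2/57 + 4/57 → 2/19
merge 5/57 + 2/19 → 11/57
merge 10/57 + 11/57 → 7/19
merge 11/57 + 4/19 → 23/57
merge 13/57 + 7/19 → 34/57
merge 23/57 + 34/57 → 1
L = 4/57 + 2/19 + 11/57 + 7/19 + 23/57 + 34/57 + 1 = 52/19 ≈ 2.737 bits/symbol.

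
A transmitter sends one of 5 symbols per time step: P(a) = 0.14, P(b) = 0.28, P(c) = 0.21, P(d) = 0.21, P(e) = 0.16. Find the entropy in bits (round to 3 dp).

H = −Σ pᵢ log₂ pᵢ.
−0.14·log₂(0.14) = 0.3971
−0.28·log₂(0.28) = 0.5142
−0.21·log₂(0.21) = 0.4728
−0.21·log₂(0.21) = 0.4728
−0.16·log₂(0.16) = 0.4230
Sum ≈ 2.2800 → 2.280 bits.

2.280 bits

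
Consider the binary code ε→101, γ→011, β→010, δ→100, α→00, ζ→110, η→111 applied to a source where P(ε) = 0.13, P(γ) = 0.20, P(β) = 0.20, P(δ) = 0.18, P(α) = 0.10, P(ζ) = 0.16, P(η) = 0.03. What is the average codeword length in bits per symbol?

2.9 bits/symbol

L̄ = Σ pᵢ·ℓᵢ = 0.13·3 + 0.20·3 + 0.20·3 + 0.18·3 + 0.10·2 + 0.16·3 + 0.03·3 = 2.9 bits/symbol.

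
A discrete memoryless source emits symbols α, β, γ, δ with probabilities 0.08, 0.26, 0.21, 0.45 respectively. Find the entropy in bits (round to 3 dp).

1.788 bits

H = −Σ pᵢ log₂ pᵢ.
−0.08·log₂(0.08) = 0.2915
−0.26·log₂(0.26) = 0.5053
−0.21·log₂(0.21) = 0.4728
−0.45·log₂(0.45) = 0.5184
Sum ≈ 1.7880 → 1.788 bits.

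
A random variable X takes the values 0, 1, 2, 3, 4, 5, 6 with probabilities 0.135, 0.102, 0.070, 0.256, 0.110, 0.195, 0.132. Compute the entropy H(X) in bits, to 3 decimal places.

2.694 bits

H = −Σ pᵢ log₂ pᵢ.
−0.135·log₂(0.135) = 0.3900
−0.102·log₂(0.102) = 0.3359
−0.070·log₂(0.070) = 0.2686
−0.256·log₂(0.256) = 0.5032
−0.110·log₂(0.110) = 0.3503
−0.195·log₂(0.195) = 0.4599
−0.132·log₂(0.132) = 0.3856
Sum ≈ 2.6935 → 2.694 bits.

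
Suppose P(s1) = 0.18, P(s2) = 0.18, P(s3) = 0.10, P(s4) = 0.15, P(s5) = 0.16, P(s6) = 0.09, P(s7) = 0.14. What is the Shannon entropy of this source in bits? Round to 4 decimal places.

H = −Σ pᵢ log₂ pᵢ.
−0.18·log₂(0.18) = 0.4453
−0.18·log₂(0.18) = 0.4453
−0.10·log₂(0.10) = 0.3322
−0.15·log₂(0.15) = 0.4105
−0.16·log₂(0.16) = 0.4230
−0.09·log₂(0.09) = 0.3127
−0.14·log₂(0.14) = 0.3971
Sum ≈ 2.7661 → 2.7661 bits.

2.7661 bits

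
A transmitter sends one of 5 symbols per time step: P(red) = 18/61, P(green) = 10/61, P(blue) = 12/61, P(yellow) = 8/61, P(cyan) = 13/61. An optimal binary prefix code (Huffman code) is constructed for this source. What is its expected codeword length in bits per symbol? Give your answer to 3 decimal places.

2.295 bits/symbol

Repeatedly combine the two least-probable nodes; the expected code length is the sum of the merged weights.
merge 8/61 + 10/61 → 18/61
merge 12/61 + 13/61 → 25/61
merge 18/61 + 18/61 → 36/61
merge 25/61 + 36/61 → 1
L = 18/61 + 25/61 + 36/61 + 1 = 140/61 ≈ 2.295 bits/symbol.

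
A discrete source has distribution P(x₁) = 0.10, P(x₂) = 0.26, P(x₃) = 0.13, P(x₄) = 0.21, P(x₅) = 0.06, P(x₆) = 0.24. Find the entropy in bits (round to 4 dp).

2.4306 bits

H = −Σ pᵢ log₂ pᵢ.
−0.10·log₂(0.10) = 0.3322
−0.26·log₂(0.26) = 0.5053
−0.13·log₂(0.13) = 0.3826
−0.21·log₂(0.21) = 0.4728
−0.06·log₂(0.06) = 0.2435
−0.24·log₂(0.24) = 0.4941
Sum ≈ 2.4306 → 2.4306 bits.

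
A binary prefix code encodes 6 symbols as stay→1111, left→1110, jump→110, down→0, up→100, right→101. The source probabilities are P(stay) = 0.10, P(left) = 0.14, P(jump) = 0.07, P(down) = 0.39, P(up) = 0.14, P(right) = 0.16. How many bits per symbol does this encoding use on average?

2.46 bits/symbol

L̄ = Σ pᵢ·ℓᵢ = 0.10·4 + 0.14·4 + 0.07·3 + 0.39·1 + 0.14·3 + 0.16·3 = 2.46 bits/symbol.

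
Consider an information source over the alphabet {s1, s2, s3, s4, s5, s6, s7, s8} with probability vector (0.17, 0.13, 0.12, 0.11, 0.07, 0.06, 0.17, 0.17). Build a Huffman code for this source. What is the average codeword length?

2.96 bits/symbol

Repeatedly combine the two least-probable nodes; the expected code length is the sum of the merged weights.
merge 3/50 + 7/100 → 13/100
merge 11/100 + 3/25 → 23/100
merge 13/100 + 13/100 → 13/50
merge 17/100 + 17/100 → 17/50
merge 17/100 + 23/100 → 2/5
merge 13/50 + 17/50 → 3/5
merge 2/5 + 3/5 → 1
L = 13/100 + 23/100 + 13/50 + 17/50 + 2/5 + 3/5 + 1 = 74/25 = 2.96 bits/symbol.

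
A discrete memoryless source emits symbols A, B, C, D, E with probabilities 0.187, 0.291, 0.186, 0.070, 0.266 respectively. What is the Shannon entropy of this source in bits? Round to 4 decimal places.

2.1987 bits

H = −Σ pᵢ log₂ pᵢ.
−0.187·log₂(0.187) = 0.4523
−0.291·log₂(0.291) = 0.5182
−0.186·log₂(0.186) = 0.4514
−0.070·log₂(0.070) = 0.2686
−0.266·log₂(0.266) = 0.5082
Sum ≈ 2.1987 → 2.1987 bits.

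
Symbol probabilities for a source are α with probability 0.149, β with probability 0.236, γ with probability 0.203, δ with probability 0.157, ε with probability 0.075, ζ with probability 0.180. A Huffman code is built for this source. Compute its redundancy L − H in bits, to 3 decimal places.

0.048 bits

Entropy H = −Σ p log₂ p ≈ 2.5128 bits.
Huffman merges: 3/40+149/1000→28/125; 157/1000+9/50→337/1000; 203/1000+28/125→427/1000; 59/250+337/1000→573/1000; 427/1000+573/1000→1. L = 2561/1000 ≈ 2.5610.
L − H = 2.5610 − 2.5128 = 0.048 bits.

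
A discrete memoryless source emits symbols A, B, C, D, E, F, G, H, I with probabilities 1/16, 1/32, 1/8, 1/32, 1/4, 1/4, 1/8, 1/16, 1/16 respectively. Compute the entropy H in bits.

2.8125 bits

Each probability is a power of 1/2, so log₂(1/p) is an integer.
H = Σ p·log₂(1/p) = 1/16·4 + 1/32·5 + 1/8·3 + 1/32·5 + 1/4·2 + 1/4·2 + 1/8·3 + 1/16·4 + 1/16·4 = 2.8125 bits.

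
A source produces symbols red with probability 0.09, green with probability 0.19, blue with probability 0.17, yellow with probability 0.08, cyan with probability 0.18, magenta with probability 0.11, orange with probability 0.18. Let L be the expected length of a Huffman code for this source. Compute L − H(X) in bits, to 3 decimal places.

0.065 bits

Entropy H = −Σ p log₂ p ≈ 2.7349 bits.
Huffman merges: 2/25+9/100→17/100; 11/100+17/100→7/25; 17/100+9/50→7/20; 9/50+19/100→37/100; 7/25+7/20→63/100; 37/100+63/100→1. L = 14/5 ≈ 2.8000.
L − H = 2.8000 − 2.7349 = 0.065 bits.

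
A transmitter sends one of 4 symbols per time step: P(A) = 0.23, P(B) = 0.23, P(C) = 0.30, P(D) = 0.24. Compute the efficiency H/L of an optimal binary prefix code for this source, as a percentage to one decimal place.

Entropy H = −Σ p log₂ p ≈ 1.9906 bits.
Huffman merges: 23/100+23/100→23/50; 6/25+3/10→27/50; 23/50+27/50→1. L = 2 ≈ 2.0000.
Efficiency = H/L = 1.9906/2.0000 = 99.5%.

99.5%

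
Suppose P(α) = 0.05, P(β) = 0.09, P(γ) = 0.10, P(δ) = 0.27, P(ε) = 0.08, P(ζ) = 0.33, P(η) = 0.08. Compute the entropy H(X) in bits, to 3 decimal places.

H = −Σ pᵢ log₂ pᵢ.
−0.05·log₂(0.05) = 0.2161
−0.09·log₂(0.09) = 0.3127
−0.10·log₂(0.10) = 0.3322
−0.27·log₂(0.27) = 0.5100
−0.08·log₂(0.08) = 0.2915
−0.33·log₂(0.33) = 0.5278
−0.08·log₂(0.08) = 0.2915
Sum ≈ 2.4818 → 2.482 bits.

2.482 bits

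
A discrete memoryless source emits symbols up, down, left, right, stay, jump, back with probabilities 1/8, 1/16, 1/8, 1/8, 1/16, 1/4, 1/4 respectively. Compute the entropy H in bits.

Each probability is a power of 1/2, so log₂(1/p) is an integer.
H = Σ p·log₂(1/p) = 1/8·3 + 1/16·4 + 1/8·3 + 1/8·3 + 1/16·4 + 1/4·2 + 1/4·2 = 2.625 bits.

2.625 bits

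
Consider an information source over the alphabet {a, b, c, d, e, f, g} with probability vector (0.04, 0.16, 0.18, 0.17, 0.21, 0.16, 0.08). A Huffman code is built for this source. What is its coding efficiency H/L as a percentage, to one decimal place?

Entropy H = −Σ p log₂ p ≈ 2.6760 bits.
Huffman merges: 1/25+2/25→3/25; 3/25+4/25→7/25; 4/25+17/100→33/100; 9/50+21/100→39/100; 7/25+33/100→61/100; 39/100+61/100→1. L = 273/100 ≈ 2.7300.
Efficiency = H/L = 2.6760/2.7300 = 98.0%.

98.0%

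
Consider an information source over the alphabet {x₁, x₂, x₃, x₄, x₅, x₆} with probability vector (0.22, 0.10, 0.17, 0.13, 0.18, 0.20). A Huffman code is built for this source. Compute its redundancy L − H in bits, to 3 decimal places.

0.040 bits

Entropy H = −Σ p log₂ p ≈ 2.5397 bits.
Huffman merges: 1/10+13/100→23/100; 17/100+9/50→7/20; 1/5+11/50→21/50; 23/100+7/20→29/50; 21/50+29/50→1. L = 129/50 ≈ 2.5800.
L − H = 2.5800 − 2.5397 = 0.040 bits.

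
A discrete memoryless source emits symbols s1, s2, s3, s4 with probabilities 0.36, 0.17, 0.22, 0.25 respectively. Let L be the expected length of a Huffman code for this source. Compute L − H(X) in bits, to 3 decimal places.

0.054 bits

Entropy H = −Σ p log₂ p ≈ 1.9458 bits.
Huffman merges: 17/100+11/50→39/100; 1/4+9/25→61/100; 39/100+61/100→1. L = 2 ≈ 2.0000.
L − H = 2.0000 − 1.9458 = 0.054 bits.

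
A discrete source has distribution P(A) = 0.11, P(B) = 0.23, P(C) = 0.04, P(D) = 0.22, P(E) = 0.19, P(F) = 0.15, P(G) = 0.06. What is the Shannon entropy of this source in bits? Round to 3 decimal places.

2.614 bits

H = −Σ pᵢ log₂ pᵢ.
−0.11·log₂(0.11) = 0.3503
−0.23·log₂(0.23) = 0.4877
−0.04·log₂(0.04) = 0.1858
−0.22·log₂(0.22) = 0.4806
−0.19·log₂(0.19) = 0.4552
−0.15·log₂(0.15) = 0.4105
−0.06·log₂(0.06) = 0.2435
Sum ≈ 2.6136 → 2.614 bits.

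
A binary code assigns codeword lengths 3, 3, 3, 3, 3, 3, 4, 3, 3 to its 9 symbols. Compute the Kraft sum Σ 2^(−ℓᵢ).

With common denominator 2^4 = 16: Σ 2^(−ℓᵢ) = 2/16 + 2/16 + 2/16 + 2/16 + 2/16 + 2/16 + 1/16 + 2/16 + 2/16 = 17/16 = 1.0625.

1.0625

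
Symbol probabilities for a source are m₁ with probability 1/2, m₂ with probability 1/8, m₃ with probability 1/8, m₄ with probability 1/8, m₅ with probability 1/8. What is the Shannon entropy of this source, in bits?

2 bits

Each probability is a power of 1/2, so log₂(1/p) is an integer.
H = Σ p·log₂(1/p) = 1/2·1 + 1/8·3 + 1/8·3 + 1/8·3 + 1/8·3 = 2 bits.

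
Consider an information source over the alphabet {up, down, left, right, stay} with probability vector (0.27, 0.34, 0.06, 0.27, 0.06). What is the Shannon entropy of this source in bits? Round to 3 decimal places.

H = −Σ pᵢ log₂ pᵢ.
−0.27·log₂(0.27) = 0.5100
−0.34·log₂(0.34) = 0.5292
−0.06·log₂(0.06) = 0.2435
−0.27·log₂(0.27) = 0.5100
−0.06·log₂(0.06) = 0.2435
Sum ≈ 2.0363 → 2.036 bits.

2.036 bits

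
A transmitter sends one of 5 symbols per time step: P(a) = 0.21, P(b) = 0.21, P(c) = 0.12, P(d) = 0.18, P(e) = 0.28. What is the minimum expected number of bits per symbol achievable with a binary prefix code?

Repeatedly combine the two least-probable nodes; the expected code length is the sum of the merged weights.
merge 3/25 + 9/50 → 3/10
merge 21/100 + 21/100 → 21/50
merge 7/25 + 3/10 → 29/50
merge 21/50 + 29/50 → 1
L = 3/10 + 21/50 + 29/50 + 1 = 23/10 = 2.3 bits/symbol.

2.3 bits/symbol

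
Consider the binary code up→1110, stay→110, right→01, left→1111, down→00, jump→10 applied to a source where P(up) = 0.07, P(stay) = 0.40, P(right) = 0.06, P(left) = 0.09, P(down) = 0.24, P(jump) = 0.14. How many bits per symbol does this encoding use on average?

2.72 bits/symbol

L̄ = Σ pᵢ·ℓᵢ = 0.07·4 + 0.40·3 + 0.06·2 + 0.09·4 + 0.24·2 + 0.14·2 = 2.72 bits/symbol.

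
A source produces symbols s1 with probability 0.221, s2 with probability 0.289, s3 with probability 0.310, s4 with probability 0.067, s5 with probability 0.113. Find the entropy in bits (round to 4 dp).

H = −Σ pᵢ log₂ pᵢ.
−0.221·log₂(0.221) = 0.4813
−0.289·log₂(0.289) = 0.5176
−0.310·log₂(0.310) = 0.5238
−0.067·log₂(0.067) = 0.2613
−0.113·log₂(0.113) = 0.3555
Sum ≈ 2.1394 → 2.1394 bits.

2.1394 bits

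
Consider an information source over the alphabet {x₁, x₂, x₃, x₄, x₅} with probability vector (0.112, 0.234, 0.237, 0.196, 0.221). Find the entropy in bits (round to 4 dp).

H = −Σ pᵢ log₂ pᵢ.
−0.112·log₂(0.112) = 0.3537
−0.234·log₂(0.234) = 0.4903
−0.237·log₂(0.237) = 0.4923
−0.196·log₂(0.196) = 0.4608
−0.221·log₂(0.221) = 0.4813
Sum ≈ 2.2785 → 2.2785 bits.

2.2785 bits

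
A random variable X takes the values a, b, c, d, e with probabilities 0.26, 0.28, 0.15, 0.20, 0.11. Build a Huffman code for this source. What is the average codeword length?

2.26 bits/symbol

Repeatedly combine the two least-probable nodes; the expected code length is the sum of the merged weights.
merge 11/100 + 3/20 → 13/50
merge 1/5 + 13/50 → 23/50
merge 13/50 + 7/25 → 27/50
merge 23/50 + 27/50 → 1
L = 13/50 + 23/50 + 27/50 + 1 = 113/50 = 2.26 bits/symbol.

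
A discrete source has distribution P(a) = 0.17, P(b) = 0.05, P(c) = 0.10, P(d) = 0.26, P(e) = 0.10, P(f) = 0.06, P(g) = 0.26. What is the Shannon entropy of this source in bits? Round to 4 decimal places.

2.5692 bits

H = −Σ pᵢ log₂ pᵢ.
−0.17·log₂(0.17) = 0.4346
−0.05·log₂(0.05) = 0.2161
−0.10·log₂(0.10) = 0.3322
−0.26·log₂(0.26) = 0.5053
−0.10·log₂(0.10) = 0.3322
−0.06·log₂(0.06) = 0.2435
−0.26·log₂(0.26) = 0.5053
Sum ≈ 2.5692 → 2.5692 bits.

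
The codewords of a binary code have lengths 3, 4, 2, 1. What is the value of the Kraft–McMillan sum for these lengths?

0.9375

With common denominator 2^4 = 16: Σ 2^(−ℓᵢ) = 2/16 + 1/16 + 4/16 + 8/16 = 15/16 = 0.9375.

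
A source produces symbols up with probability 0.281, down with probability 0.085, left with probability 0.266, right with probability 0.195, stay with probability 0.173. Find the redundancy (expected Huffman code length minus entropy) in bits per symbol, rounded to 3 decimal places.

Entropy H = −Σ p log₂ p ≈ 2.2229 bits.
Huffman merges: 17/200+173/1000→129/500; 39/200+129/500→453/1000; 133/500+281/1000→547/1000; 453/1000+547/1000→1. L = 1129/500 ≈ 2.2580.
L − H = 2.2580 − 2.2229 = 0.035 bits.

0.035 bits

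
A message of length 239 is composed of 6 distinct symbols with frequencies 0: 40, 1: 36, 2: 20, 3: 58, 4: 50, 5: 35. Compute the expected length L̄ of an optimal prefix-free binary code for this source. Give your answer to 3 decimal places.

Probabilities are the counts divided by 239.
Repeatedly combine the two least-probable nodes; the expected code length is the sum of the merged weights.
merge 20/239 + 35/239 → 55/239
merge 36/239 + 40/239 → 76/239
merge 50/239 + 55/239 → 105/239
merge 58/239 + 76/239 → 134/239
merge 105/239 + 134/239 → 1
L = 55/239 + 76/239 + 105/239 + 134/239 + 1 = 609/239 ≈ 2.548 bits/symbol.

2.548 bits/symbol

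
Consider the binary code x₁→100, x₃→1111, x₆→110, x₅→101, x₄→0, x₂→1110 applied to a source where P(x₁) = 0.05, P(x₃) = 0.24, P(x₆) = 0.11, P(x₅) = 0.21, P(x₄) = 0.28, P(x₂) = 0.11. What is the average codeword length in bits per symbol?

L̄ = Σ pᵢ·ℓᵢ = 0.05·3 + 0.24·4 + 0.11·3 + 0.21·3 + 0.28·1 + 0.11·4 = 2.79 bits/symbol.

2.79 bits/symbol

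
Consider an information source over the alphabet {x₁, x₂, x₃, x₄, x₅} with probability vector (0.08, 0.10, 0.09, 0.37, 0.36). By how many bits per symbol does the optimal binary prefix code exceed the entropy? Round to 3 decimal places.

Entropy H = −Σ p log₂ p ≈ 1.9977 bits.
Huffman merges: 2/25+9/100→17/100; 1/10+17/100→27/100; 27/100+9/25→63/100; 37/100+63/100→1. L = 207/100 ≈ 2.0700.
L − H = 2.0700 − 1.9977 = 0.072 bits.

0.072 bits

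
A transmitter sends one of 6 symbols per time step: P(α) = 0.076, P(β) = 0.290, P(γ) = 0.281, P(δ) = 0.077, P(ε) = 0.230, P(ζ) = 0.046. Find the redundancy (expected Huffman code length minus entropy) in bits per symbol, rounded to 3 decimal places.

0.029 bits

Entropy H = −Σ p log₂ p ≈ 2.2919 bits.
Huffman merges: 23/500+19/250→61/500; 77/1000+61/500→199/1000; 199/1000+23/100→429/1000; 281/1000+29/100→571/1000; 429/1000+571/1000→1. L = 2321/1000 ≈ 2.3210.
L − H = 2.3210 − 2.2919 = 0.029 bits.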